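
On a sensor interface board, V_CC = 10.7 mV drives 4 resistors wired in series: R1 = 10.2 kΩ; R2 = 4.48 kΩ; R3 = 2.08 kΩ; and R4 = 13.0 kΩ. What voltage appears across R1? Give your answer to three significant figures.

Total series resistance ΣR = 10.2 + 4.48 + 2.08 + 13.0 = 29.76 kΩ.
Voltage divider: V = V_CC · (10.20 / 29.76) = 10.7 × 0.3427 = 3.667 mV.

V ≈ 3.67 mV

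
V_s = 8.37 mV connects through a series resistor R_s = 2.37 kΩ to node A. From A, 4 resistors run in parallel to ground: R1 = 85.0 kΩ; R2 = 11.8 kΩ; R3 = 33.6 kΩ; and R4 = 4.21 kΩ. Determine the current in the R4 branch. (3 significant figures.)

Parallel bank: R_p = 1/(1/85.0 + 1/11.8 + 1/33.6 + 1/4.21) = 2.749 kΩ.
V_A = 8.37 × 2.749/5.119 = 4.495 mV.
I(R4) = V_A / R4 = 4.495/4.21 = 1.068 µA.

I ≈ 1.07 µA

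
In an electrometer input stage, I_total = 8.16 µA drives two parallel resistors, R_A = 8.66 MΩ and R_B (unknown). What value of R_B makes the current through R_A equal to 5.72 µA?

Two-branch current divider: I_A = I_total · R_B/(R_A + R_B).
With f = 0.7010, R_B = R_A · f/(1−f) = 8.66 × 2.344 = 20.30 MΩ.

R_B ≈ 20.3 MΩ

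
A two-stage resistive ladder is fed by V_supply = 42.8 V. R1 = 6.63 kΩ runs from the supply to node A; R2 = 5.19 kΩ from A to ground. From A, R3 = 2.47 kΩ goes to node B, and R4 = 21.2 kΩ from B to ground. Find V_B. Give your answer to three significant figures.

The second stage (R3 + R4 = 23.67 kΩ) loads node A in parallel with R2.
R2 ‖ (R3+R4) = 4.257 kΩ.
So V_A = 42.8 × 0.3910 = 16.73 V.
Then the unloaded second divider: V_B = V_A × R4/(R3+R4) = 16.73 × 0.8956 = 14.99 V.

V_B ≈ 15.0 V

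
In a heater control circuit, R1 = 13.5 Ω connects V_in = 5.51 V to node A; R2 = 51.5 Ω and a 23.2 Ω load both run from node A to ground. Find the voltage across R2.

The load sits in parallel with R2, giving an effective lower resistance R2' = R2·R_L/(R2+R_L) = 15.99 Ω.
Then V_out = V_in · R2'/(R1 + R2') = 5.51 × 15.99/29.49 = 2.988 V.

V_out ≈ 2.99 V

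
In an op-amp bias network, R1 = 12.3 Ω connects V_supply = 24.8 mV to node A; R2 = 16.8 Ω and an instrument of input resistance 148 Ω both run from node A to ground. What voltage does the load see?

R2 ‖ R_L = (16.8 × 148)/(16.8 + 148) = 15.09 Ω.
Now apply the divider: V_out = 24.8 × 0.5509 = 13.66 mV.
(Unloaded it would be 14.3 mV; the load pulls it down.)

V_out ≈ 13.7 mV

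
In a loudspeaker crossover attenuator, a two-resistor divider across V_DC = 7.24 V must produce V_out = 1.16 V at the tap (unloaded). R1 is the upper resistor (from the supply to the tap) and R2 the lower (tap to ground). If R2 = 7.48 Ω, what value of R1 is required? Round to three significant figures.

R1 ≈ 39.2 Ω

V_out/V_DC = R2/(R1+R2) = 0.1602.
R1 = R2·(1/k − 1) = 7.48 × 5.241 = 39.21 Ω.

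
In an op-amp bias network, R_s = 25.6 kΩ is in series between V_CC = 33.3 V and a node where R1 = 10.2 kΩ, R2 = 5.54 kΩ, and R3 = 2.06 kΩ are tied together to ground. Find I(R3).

I ≈ 0.786 mA

Parallel bank: R_p = 1/(1/10.2 + 1/5.54 + 1/2.06) = 1.309 kΩ.
V_A by voltage divider: V_A = 33.3 × 1.309/(25.6 + 1.309) = 1.620 V.
Branch current I = V_A/R3 = 1.620/2.06 = 0.7863 mA.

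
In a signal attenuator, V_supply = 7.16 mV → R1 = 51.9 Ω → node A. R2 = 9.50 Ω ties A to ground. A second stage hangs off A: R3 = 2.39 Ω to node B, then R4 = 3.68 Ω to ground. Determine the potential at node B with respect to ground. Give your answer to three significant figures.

V_B ≈ 0.289 mV

The second stage (R3 + R4 = 6.070 Ω) loads node A in parallel with R2.
Effective lower resistance at A: R2 ‖ 6.070 = 3.704 Ω.
So V_A = 7.16 × 0.06661 = 0.4769 mV.
V_B = V_A × 0.6063 = 0.2891 mV.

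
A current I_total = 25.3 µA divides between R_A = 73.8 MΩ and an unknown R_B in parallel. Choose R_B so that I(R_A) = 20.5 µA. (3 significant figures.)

Two-branch current divider: I_A = I_total · R_B/(R_A + R_B).
With f = 0.8103, R_B = R_A · f/(1−f) = 73.8 × 4.271 = 315.2 MΩ.

R_B ≈ 315 MΩ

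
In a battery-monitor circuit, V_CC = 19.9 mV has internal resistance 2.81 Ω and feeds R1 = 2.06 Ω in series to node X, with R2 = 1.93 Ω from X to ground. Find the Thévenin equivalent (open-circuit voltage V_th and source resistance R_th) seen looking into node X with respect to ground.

V_th ≈ 5.65 mV, R_th ≈ 1.38 Ω

R1' = 2.81 + 2.06 = 4.870 Ω (source resistance + R1).
Open-circuit (no load on X): V_th = V_CC · R2/(R1' + R2) = 19.9 × 1.93/(4.870 + 1.93) = 5.648 mV.
Zeroing V_CC shorts the top of R1' to ground, so R_th = R1' ‖ R2 = 1.382 Ω.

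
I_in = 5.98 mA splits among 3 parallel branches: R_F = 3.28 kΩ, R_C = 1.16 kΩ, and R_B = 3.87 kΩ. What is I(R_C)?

I ≈ 3.62 mA

Conductances: ΣG = 1/3.28 + 1/1.16 + 1/3.87 = 1.425 (1/kΩ).
By the current-divider rule, I = I_in · G_k/ΣG = 5.98 × 0.6048 = 3.617 mA.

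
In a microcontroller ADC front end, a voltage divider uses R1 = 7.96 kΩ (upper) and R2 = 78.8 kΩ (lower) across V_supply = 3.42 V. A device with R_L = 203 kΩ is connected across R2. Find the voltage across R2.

V_out ≈ 3.00 V

R2 ‖ R_L = (78.8 × 203)/(78.8 + 203) = 56.77 kΩ.
Then V_out = V_supply · R2'/(R1 + R2') = 3.42 × 56.77/64.73 = 2.999 V.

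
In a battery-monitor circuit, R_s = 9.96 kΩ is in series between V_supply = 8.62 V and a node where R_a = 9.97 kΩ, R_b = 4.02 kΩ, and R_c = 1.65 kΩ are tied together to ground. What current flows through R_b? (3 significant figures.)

Parallel bank: R_p = 1/(1/9.97 + 1/4.02 + 1/1.65) = 1.047 kΩ.
V_A by voltage divider: V_A = 8.62 × 1.047/(9.96 + 1.047) = 0.8199 V.
I(R_b) = V_A / R_b = 0.8199/4.02 = 0.2040 mA.

I ≈ 0.204 mA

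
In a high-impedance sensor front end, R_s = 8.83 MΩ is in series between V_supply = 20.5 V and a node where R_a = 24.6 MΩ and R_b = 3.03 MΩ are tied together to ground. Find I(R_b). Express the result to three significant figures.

Equivalent of the parallel group: R_p = 2.698 MΩ.
V_A = 20.5 × 2.698/11.53 = 4.797 V.
I(R_b) = V_A / R_b = 4.797/3.03 = 1.583 µA.
(Check via current divider: I_total = 1.778 µA; share G_k/ΣG = 0.8903 → same result.)

I ≈ 1.58 µA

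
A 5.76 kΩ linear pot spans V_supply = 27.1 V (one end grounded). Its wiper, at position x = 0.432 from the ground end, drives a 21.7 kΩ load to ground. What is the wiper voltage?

V_out ≈ 11.0 V

Split the track: R_lower = x·R_p = 2.488 kΩ, R_upper = (1−x)·R_p = 3.272 kΩ.
Lower segment in parallel with the load: 2.488 ‖ 21.7 = 2.232 kΩ.
Then V_out = V_supply · 2.232/(3.272 + 2.232) = 10.99 V.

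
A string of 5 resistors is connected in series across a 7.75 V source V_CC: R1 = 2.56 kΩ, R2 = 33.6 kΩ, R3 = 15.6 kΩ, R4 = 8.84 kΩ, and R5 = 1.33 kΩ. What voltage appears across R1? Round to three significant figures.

Series total: ΣR = 2.56 + 33.6 + 15.6 + 8.84 + 1.33 = 61.93 kΩ.
By the voltage-divider rule, V = 7.75 × 2.560/61.93 = 0.3204 V.

V ≈ 0.320 V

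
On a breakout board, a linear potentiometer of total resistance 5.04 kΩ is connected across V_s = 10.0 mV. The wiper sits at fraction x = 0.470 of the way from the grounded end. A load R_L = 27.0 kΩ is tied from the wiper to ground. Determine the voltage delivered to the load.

The pot divides into 2.671 kΩ above the wiper and 2.369 kΩ below.
R_L loads the lower segment: effective lower R = 2.178 kΩ.
V_out = 10.0 × 2.178/(2.671 + 2.178) = 4.491 mV.
(Unloaded: V_out = x·V_s = 4.70 mV.)

V_out ≈ 4.49 mV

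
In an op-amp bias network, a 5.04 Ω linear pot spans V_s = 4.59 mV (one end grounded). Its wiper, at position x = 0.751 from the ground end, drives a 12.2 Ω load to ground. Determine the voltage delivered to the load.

Lower segment x·R_p = 3.785 Ω; upper segment (1−x)·R_p = 1.255 Ω.
R_L loads the lower segment: effective lower R = 2.889 Ω.
V_out = 4.59 × 2.889/(1.255 + 2.889) = 3.200 mV.

V_out ≈ 3.20 mV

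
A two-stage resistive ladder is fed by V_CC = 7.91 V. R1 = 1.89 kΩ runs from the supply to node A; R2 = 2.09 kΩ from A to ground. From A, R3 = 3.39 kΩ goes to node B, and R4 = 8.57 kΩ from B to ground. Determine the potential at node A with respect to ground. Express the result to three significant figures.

V_A ≈ 3.84 V

The second stage (R3 + R4 = 11.96 kΩ) loads node A in parallel with R2.
Effective lower resistance at A: R2 ‖ 11.96 = 1.779 kΩ.
V_A = 7.91 × 1.779/(1.89 + 1.779) = 3.835 V.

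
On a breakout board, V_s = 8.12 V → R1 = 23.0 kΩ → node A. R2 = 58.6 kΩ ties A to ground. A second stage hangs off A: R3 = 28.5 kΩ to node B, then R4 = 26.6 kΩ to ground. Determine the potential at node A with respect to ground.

V_A ≈ 4.49 V

Node A sees R2 in parallel with the series input of stage 2, R3 + R4 = 55.10 kΩ.
Effective lower resistance at A: R2 ‖ 55.10 = 28.40 kΩ.
First divider: V_A = V_s · 28.40/(23.0 + 28.40) = 4.486 V.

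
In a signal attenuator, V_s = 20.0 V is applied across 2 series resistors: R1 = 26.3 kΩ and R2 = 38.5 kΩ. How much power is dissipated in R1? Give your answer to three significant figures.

P ≈ 2.51 mW

ΣR = 64.80 kΩ → I = 20.0/64.80 = 0.3086 mA.
V(R1) = I·R = 8.117 V; P = V·I = 8.117 × 0.3086 = 2.505 mW.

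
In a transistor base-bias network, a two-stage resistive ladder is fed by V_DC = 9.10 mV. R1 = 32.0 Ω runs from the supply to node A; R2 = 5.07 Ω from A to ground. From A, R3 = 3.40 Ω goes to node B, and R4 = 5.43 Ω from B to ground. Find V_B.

V_B ≈ 0.512 mV

Node A sees R2 in parallel with the series input of stage 2, R3 + R4 = 8.830 Ω.
R2 ‖ (R3+R4) = 3.221 Ω.
V_A = 9.10 × 3.221/(32.0 + 3.221) = 0.8321 mV.
Then the unloaded second divider: V_B = V_A × R4/(R3+R4) = 0.8321 × 0.6149 = 0.5117 mV.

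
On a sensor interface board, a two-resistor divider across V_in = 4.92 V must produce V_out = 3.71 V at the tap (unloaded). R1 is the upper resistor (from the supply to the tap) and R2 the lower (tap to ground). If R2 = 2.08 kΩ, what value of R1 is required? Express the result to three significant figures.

Required fraction k = V_out/V_in = 0.7541.
So R1 = R2 · (V_in/V_out − 1) = 2.08 × (4.92/3.71 − 1) = 2.08 × 0.3261 = 0.6784 kΩ.

R1 ≈ 0.678 kΩ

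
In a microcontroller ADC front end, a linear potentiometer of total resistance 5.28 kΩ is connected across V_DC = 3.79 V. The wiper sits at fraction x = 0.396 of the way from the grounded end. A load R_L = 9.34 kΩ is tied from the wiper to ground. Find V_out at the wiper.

V_out ≈ 1.32 V

Split the track: R_lower = x·R_p = 2.091 kΩ, R_upper = (1−x)·R_p = 3.189 kΩ.
Lower segment in parallel with the load: 2.091 ‖ 9.34 = 1.708 kΩ.
Loaded-divider output: V_out = 3.79 × 0.3488 = 1.322 V.
(Unloaded: V_out = x·V_DC = 1.50 V.)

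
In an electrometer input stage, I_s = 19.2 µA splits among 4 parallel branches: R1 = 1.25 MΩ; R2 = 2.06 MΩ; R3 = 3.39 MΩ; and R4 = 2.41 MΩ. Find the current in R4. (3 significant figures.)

I ≈ 3.99 µA

Conductances: ΣG = 1/1.25 + 1/2.06 + 1/3.39 + 1/2.41 = 1.995 (1/MΩ).
R4 takes the fraction G_k/ΣG = 0.4149/1.995 = 0.2080, so I = 19.2 × 0.2080 = 3.993 µA.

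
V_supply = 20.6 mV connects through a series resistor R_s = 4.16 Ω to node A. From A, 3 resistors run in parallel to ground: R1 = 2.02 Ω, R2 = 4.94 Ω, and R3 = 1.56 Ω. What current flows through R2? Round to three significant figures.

Parallel bank: R_p = 1/(1/2.02 + 1/4.94 + 1/1.56) = 0.7471 Ω.
V_A by voltage divider: V_A = 20.6 × 0.7471/(4.16 + 0.7471) = 3.136 mV.
Branch current I = V_A/R2 = 3.136/4.94 = 0.6349 mA.
(Check via current divider: I_total = 4.198 mA; share G_k/ΣG = 0.1512 → same result.)

I ≈ 0.635 mA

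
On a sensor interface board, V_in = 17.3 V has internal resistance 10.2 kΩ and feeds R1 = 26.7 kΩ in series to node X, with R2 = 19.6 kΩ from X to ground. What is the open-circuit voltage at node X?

R1' = 10.2 + 26.7 = 36.90 kΩ (source resistance + R1).
V_th is the unloaded tap voltage: V_in · R2/(R1'+R2) = 17.3 × 0.3469 = 6.001 V.

V_th ≈ 6.00 V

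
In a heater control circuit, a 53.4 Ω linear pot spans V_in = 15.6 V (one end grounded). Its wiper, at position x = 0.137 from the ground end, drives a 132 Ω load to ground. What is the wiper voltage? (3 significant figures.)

Split the track: R_lower = x·R_p = 7.316 Ω, R_upper = (1−x)·R_p = 46.08 Ω.
Lower segment in parallel with the load: 7.316 ‖ 132 = 6.932 Ω.
Then V_out = V_in · 6.932/(46.08 + 6.932) = 2.040 V.
(Unloaded: V_out = x·V_in = 2.14 V.)

V_out ≈ 2.04 V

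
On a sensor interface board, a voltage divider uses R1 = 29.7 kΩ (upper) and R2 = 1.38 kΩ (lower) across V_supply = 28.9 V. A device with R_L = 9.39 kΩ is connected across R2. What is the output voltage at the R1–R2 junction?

V_out ≈ 1.13 V

R2 ‖ R_L = (1.38 × 9.39)/(1.38 + 9.39) = 1.203 kΩ.
Now apply the divider: V_out = 28.9 × 0.03893 = 1.125 V.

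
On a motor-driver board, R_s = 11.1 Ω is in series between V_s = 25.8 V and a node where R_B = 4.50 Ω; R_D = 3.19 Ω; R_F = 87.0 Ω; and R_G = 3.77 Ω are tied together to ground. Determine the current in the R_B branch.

I ≈ 0.572 A

Equivalent of the parallel group: R_p = 1.231 Ω.
Node voltage V_A = V_s · R_p/(R_s + R_p) = 25.8 × 0.09982 = 2.575 V.
Branch current I = V_A/R_B = 2.575/4.50 = 0.5723 A.
(Equivalently: I_total = 2.092 A, then current-divider fraction G_k/ΣG = 0.2735.)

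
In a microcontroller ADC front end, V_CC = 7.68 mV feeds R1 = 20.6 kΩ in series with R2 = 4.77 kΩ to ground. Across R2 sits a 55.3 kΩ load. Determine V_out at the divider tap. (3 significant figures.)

V_out ≈ 1.35 mV

First combine the lower leg with the load: R2 ‖ R_L = 4.391 kΩ.
Then V_out = V_CC · R2'/(R1 + R2') = 7.68 × 4.391/24.99 = 1.349 mV.
(Unloaded it would be 1.44 mV; the load pulls it down.)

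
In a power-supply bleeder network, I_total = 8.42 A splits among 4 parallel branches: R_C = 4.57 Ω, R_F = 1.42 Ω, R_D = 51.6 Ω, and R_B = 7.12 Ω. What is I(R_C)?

Total conductance ΣG = 1/4.57 + 1/1.42 + 1/51.6 + 1/7.12 = 1.083 (units of 1/Ω).
By the current-divider rule, I = I_total · G_k/ΣG = 8.42 × 0.2021 = 1.701 A.

I ≈ 1.70 A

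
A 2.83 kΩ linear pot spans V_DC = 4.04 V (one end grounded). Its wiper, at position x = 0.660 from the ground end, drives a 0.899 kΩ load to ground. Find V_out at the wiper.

V_out ≈ 1.56 V

Split the track: R_lower = x·R_p = 1.868 kΩ, R_upper = (1−x)·R_p = 0.9622 kΩ.
R_L loads the lower segment: effective lower R = 0.6069 kΩ.
Loaded-divider output: V_out = 4.04 × 0.3868 = 1.563 V.
(Unloaded: V_out = x·V_DC = 2.67 V.)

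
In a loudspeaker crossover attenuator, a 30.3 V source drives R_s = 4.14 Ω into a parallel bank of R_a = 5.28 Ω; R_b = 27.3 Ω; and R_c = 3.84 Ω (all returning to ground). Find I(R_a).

I ≈ 1.90 A

Equivalent of the parallel group: R_p = 2.056 Ω.
V_A by voltage divider: V_A = 30.3 × 2.056/(4.14 + 2.056) = 10.05 V.
Branch current I = V_A/R_a = 10.05/5.28 = 1.904 A.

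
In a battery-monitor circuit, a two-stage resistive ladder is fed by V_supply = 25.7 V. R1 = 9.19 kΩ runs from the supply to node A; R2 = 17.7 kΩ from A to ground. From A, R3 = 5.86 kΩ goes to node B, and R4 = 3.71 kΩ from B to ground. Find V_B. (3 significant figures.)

V_B ≈ 4.02 V

The second stage (R3 + R4 = 9.570 kΩ) loads node A in parallel with R2.
R2 ‖ (R3+R4) = 6.212 kΩ.
V_A = 25.7 × 6.212/(9.19 + 6.212) = 10.36 V.
V_B = V_A × 0.3877 = 4.018 V.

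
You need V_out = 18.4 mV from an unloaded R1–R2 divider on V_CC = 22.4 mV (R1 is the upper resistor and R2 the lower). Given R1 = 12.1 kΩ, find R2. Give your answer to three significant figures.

R2 ≈ 55.7 kΩ

Required fraction k = V_out/V_CC = 0.8214.
So R2 = R1 · V_out/(V_CC − V_out) = 12.1 × 18.4/(22.4 − 18.4) = 12.1 × 4.600 = 55.66 kΩ.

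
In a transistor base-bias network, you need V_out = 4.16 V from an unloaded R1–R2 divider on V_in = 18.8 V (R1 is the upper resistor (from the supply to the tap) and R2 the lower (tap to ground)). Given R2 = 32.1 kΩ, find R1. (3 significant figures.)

Required fraction k = V_out/V_in = 0.2213.
R1 = R2·(1/k − 1) = 32.1 × 3.519 = 113.0 kΩ.

R1 ≈ 113 kΩ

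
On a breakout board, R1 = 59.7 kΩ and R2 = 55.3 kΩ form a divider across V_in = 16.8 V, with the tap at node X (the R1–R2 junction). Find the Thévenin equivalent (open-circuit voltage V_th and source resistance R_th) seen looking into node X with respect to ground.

With X open, the divider is unloaded: V_th = 16.8 × 55.3/115.0 = 8.079 V.
Looking into X with the source shorted: R_th = R1·R2/(R1+R2) = 59.70 × 55.3/115.0 = 28.71 kΩ.

V_th ≈ 8.08 V, R_th ≈ 28.7 kΩ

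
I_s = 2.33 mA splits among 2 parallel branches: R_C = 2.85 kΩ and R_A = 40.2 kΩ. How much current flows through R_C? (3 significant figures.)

I ≈ 2.18 mA

With just two branches, the current splits inversely with resistance.
I(R_C) = 2.33 × 40.2/(2.85 + 40.2) = 2.33 × 0.9338 = 2.176 mA.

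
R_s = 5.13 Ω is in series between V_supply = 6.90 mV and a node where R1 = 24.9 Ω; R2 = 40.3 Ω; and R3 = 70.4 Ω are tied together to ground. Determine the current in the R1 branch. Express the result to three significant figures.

Parallel bank: R_p = 1/(1/24.9 + 1/40.3 + 1/70.4) = 12.63 Ω.
V_A by voltage divider: V_A = 6.90 × 12.63/(5.13 + 12.63) = 4.907 mV.
Branch current I = V_A/R1 = 4.907/24.9 = 0.1971 mA.
(Equivalently: I_total = 0.3885 mA, then current-divider fraction G_k/ΣG = 0.5072.)

I ≈ 0.197 mA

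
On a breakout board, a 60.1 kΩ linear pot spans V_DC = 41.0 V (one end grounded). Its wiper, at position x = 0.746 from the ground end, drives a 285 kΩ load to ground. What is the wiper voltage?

V_out ≈ 29.4 V

The pot divides into 15.27 kΩ above the wiper and 44.83 kΩ below.
R_L loads the lower segment: effective lower R = 38.74 kΩ.
Then V_out = V_DC · 38.74/(15.27 + 38.74) = 29.41 V.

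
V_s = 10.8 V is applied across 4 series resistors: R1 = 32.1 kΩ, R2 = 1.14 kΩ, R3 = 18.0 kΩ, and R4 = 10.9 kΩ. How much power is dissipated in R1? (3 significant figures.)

Series current I = V_s/ΣR = 10.8/62.14 = 0.1738 mA.
P = I²R = 0.03021 × 32.1 = 0.9696 mW.

P ≈ 0.970 mW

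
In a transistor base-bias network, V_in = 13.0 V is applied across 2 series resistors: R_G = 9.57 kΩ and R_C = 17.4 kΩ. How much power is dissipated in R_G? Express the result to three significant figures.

ΣR = 26.97 kΩ → I = 13.0/26.97 = 0.4820 mA.
P(R_G) = I²·R_G = (0.4820)² × 9.57 = 2.223 mW.

P ≈ 2.22 mW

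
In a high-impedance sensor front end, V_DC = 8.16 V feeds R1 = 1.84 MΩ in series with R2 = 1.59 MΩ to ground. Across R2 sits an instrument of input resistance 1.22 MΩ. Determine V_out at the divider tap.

R2 ‖ R_L = (1.59 × 1.22)/(1.59 + 1.22) = 0.6903 MΩ.
Then V_out = V_DC · R2'/(R1 + R2') = 8.16 × 0.6903/2.530 = 2.226 V.

V_out ≈ 2.23 V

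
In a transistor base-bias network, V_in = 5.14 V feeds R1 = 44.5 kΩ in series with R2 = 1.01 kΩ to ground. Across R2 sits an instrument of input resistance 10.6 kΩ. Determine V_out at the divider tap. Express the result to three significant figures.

The load sits in parallel with R2, giving an effective lower resistance R2' = R2·R_L/(R2+R_L) = 0.9221 kΩ.
Now apply the divider: V_out = 5.14 × 0.02030 = 0.1043 V.

V_out ≈ 0.104 V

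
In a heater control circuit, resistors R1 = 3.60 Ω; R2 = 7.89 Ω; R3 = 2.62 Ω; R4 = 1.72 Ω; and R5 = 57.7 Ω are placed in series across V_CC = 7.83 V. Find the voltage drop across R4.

Total series resistance ΣR = 3.60 + 7.89 + 2.62 + 1.72 + 57.7 = 73.53 Ω.
By the voltage-divider rule, V = 7.83 × 1.720/73.53 = 0.1832 V.

V ≈ 0.183 V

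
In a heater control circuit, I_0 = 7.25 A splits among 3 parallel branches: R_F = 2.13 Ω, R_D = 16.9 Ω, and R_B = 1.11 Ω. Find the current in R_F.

Conductances: ΣG = 1/2.13 + 1/16.9 + 1/1.11 = 1.430 (1/Ω).
R_F takes the fraction G_k/ΣG = 0.4695/1.430 = 0.3284, so I = 7.25 × 0.3284 = 2.381 A.

I ≈ 2.38 A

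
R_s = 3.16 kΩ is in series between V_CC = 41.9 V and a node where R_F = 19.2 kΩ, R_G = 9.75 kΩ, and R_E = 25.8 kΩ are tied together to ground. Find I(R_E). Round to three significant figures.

Combine the parallel branches: R_p = (1/19.2 + 1/9.75 + 1/25.8)⁻¹ = 5.170 kΩ.
V_A by voltage divider: V_A = 41.9 × 5.170/(3.16 + 5.170) = 26.01 V.
I(R_E) = V_A / R_E = 26.01/25.8 = 1.008 mA.
(Check via current divider: I_total = 5.030 mA; share G_k/ΣG = 0.2004 → same result.)

I ≈ 1.01 mA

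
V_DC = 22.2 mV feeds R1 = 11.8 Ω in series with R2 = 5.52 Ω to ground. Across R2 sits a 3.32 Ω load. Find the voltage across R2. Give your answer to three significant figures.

First combine the lower leg with the load: R2 ‖ R_L = 2.073 Ω.
Now apply the divider: V_out = 22.2 × 0.1494 = 3.317 mV.

V_out ≈ 3.32 mV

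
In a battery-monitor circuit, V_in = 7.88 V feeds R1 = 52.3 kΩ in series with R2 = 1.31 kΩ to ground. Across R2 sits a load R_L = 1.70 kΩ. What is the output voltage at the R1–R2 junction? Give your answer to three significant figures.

V_out ≈ 0.110 V

First combine the lower leg with the load: R2 ‖ R_L = 0.7399 kΩ.
Then V_out = V_in · R2'/(R1 + R2') = 7.88 × 0.7399/53.04 = 0.1099 V.
(Unloaded it would be 0.193 V; the load pulls it down.)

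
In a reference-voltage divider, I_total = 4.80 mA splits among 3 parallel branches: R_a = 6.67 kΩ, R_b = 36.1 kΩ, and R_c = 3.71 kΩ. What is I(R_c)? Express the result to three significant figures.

I ≈ 2.89 mA

Conductances: ΣG = 1/6.67 + 1/36.1 + 1/3.71 = 0.4472 (1/kΩ).
By the current-divider rule, I = I_total · G_k/ΣG = 4.80 × 0.6028 = 2.893 mA.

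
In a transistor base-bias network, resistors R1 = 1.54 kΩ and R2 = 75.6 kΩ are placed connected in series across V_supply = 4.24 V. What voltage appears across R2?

Series total: ΣR = 1.54 + 75.6 = 77.14 kΩ.
V = V_supply · R/ΣR = 4.24 × 0.9800 = 4.155 V.

V ≈ 4.16 V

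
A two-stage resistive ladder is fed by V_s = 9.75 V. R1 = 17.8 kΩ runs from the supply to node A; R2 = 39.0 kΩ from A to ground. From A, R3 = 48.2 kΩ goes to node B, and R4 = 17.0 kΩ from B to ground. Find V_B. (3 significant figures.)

V_B ≈ 1.47 V

Looking into the second stage from A: R3 + R4 = 65.20 kΩ appears in parallel with R2.
Effective lower resistance at A: R2 ‖ 65.20 = 24.40 kΩ.
First divider: V_A = V_s · 24.40/(17.8 + 24.40) = 5.638 V.
V_B = V_A × 0.2607 = 1.470 V.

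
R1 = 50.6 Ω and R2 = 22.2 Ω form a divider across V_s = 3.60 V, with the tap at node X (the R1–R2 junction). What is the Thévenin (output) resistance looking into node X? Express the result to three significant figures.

R_th ≈ 15.4 Ω

With V_s suppressed (replaced by a short), R_th = R1 ‖ R2 = (50.60 × 22.2)/(50.60 + 22.2) = 15.43 Ω.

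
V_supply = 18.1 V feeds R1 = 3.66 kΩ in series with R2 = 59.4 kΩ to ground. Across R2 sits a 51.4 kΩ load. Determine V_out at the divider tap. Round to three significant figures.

First combine the lower leg with the load: R2 ‖ R_L = 27.56 kΩ.
Then V_out = V_supply · R2'/(R1 + R2') = 18.1 × 27.56/31.22 = 15.98 V.
(Unloaded it would be 17.0 V; the load pulls it down.)

V_out ≈ 16.0 V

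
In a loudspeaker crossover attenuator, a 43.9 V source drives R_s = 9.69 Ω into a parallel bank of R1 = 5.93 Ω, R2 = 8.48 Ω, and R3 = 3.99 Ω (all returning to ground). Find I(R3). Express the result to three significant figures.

I ≈ 1.77 A

Parallel bank: R_p = 1/(1/5.93 + 1/8.48 + 1/3.99) = 1.862 Ω.
Node voltage V_A = V_s · R_p/(R_s + R_p) = 43.9 × 0.1612 = 7.075 V.
I(R3) = V_A / R3 = 7.075/3.99 = 1.773 A.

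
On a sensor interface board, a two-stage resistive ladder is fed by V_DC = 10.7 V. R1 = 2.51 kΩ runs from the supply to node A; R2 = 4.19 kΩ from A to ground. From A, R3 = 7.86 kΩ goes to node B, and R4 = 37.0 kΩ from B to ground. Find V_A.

The second stage (R3 + R4 = 44.86 kΩ) loads node A in parallel with R2.
R2 ‖ (R3+R4) = 3.832 kΩ.
So V_A = 10.7 × 0.6042 = 6.465 V.

V_A ≈ 6.47 V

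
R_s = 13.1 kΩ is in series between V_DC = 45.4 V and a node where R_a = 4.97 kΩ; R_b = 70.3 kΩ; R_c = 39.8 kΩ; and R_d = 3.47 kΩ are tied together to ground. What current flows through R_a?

Equivalent of the parallel group: R_p = 1.891 kΩ.
V_A by voltage divider: V_A = 45.4 × 1.891/(13.1 + 1.891) = 5.728 V.
Branch current I = V_A/R_a = 5.728/4.97 = 1.152 mA.

I ≈ 1.15 mA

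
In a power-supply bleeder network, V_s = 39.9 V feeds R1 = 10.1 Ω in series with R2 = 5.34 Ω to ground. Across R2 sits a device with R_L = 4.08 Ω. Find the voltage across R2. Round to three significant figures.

The load sits in parallel with R2, giving an effective lower resistance R2' = R2·R_L/(R2+R_L) = 2.313 Ω.
Now apply the divider: V_out = 39.9 × 0.1863 = 7.434 V.
(Unloaded it would be 13.8 V; the load pulls it down.)

V_out ≈ 7.43 V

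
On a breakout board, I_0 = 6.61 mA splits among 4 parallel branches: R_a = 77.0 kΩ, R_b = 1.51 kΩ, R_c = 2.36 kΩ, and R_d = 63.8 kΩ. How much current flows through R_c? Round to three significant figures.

Conductances: ΣG = 1/77.0 + 1/1.51 + 1/2.36 + 1/63.8 = 1.115 (1/kΩ).
By the current-divider rule, I = I_0 · G_k/ΣG = 6.61 × 0.3801 = 2.513 mA.

I ≈ 2.51 mA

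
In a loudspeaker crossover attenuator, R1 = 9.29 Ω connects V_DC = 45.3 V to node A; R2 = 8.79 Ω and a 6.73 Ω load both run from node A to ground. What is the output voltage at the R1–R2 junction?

V_out ≈ 13.2 V

R2 ‖ R_L = (8.79 × 6.73)/(8.79 + 6.73) = 3.812 Ω.
Then V_out = V_DC · R2'/(R1 + R2') = 45.3 × 3.812/13.10 = 13.18 V.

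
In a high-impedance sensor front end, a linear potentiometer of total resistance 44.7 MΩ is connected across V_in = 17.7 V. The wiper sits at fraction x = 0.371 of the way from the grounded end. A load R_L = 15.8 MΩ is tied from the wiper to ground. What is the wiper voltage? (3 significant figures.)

Split the track: R_lower = x·R_p = 16.58 MΩ, R_upper = (1−x)·R_p = 28.12 MΩ.
(x·R_p) ‖ R_L = 8.091 MΩ.
Loaded-divider output: V_out = 17.7 × 0.2235 = 3.955 V.

V_out ≈ 3.96 V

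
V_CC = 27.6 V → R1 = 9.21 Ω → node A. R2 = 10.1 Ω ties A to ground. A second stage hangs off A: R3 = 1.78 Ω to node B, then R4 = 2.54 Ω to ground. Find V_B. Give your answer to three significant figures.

The second stage (R3 + R4 = 4.320 Ω) loads node A in parallel with R2.
Effective lower resistance at A: R2 ‖ 4.320 = 3.026 Ω.
First divider: V_A = V_CC · 3.026/(9.21 + 3.026) = 6.825 V.
Stage 2 is unloaded, so V_B = V_A · R4/(R3+R4) = 6.825 × 2.54/4.320 = 4.013 V.

V_B ≈ 4.01 V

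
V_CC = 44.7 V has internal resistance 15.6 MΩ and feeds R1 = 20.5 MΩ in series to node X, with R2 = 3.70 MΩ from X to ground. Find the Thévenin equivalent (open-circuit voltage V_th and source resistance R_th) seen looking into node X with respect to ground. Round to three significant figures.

V_th ≈ 4.16 V, R_th ≈ 3.36 MΩ

R1' = 15.6 + 20.5 = 36.10 MΩ (source resistance + R1).
Open-circuit (no load on X): V_th = V_CC · R2/(R1' + R2) = 44.7 × 3.70/(36.10 + 3.70) = 4.156 V.
Zeroing V_CC shorts the top of R1' to ground, so R_th = R1' ‖ R2 = 3.356 MΩ.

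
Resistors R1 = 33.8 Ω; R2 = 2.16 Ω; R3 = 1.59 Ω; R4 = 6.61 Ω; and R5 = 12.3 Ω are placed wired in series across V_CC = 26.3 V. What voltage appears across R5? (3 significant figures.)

Total series resistance ΣR = 33.8 + 2.16 + 1.59 + 6.61 + 12.3 = 56.46 Ω.
By the voltage-divider rule, V = 26.3 × 12.30/56.46 = 5.730 V.

V ≈ 5.73 V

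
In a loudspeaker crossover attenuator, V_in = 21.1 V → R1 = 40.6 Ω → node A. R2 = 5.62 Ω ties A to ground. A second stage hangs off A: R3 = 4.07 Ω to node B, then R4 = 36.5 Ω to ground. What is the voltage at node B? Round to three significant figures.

V_B ≈ 2.06 V

Looking into the second stage from A: R3 + R4 = 40.57 Ω appears in parallel with R2.
R2 ‖ (R3+R4) = 4.936 Ω.
First divider: V_A = V_in · 4.936/(40.6 + 4.936) = 2.287 V.
Then the unloaded second divider: V_B = V_A × R4/(R3+R4) = 2.287 × 0.8997 = 2.058 V.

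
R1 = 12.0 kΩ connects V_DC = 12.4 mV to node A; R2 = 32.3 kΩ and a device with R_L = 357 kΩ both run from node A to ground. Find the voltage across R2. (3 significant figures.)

R2 ‖ R_L = (32.3 × 357)/(32.3 + 357) = 29.62 kΩ.
Voltage divider with the loaded lower leg: V_out = 12.4 × 29.62/(12.0 + 29.62) = 12.4 × 0.7117 = 8.825 mV.

V_out ≈ 8.82 mV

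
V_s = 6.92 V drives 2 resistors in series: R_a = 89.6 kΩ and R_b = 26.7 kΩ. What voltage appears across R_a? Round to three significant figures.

V ≈ 5.33 V

Series total: ΣR = 89.6 + 26.7 = 116.3 kΩ.
By the voltage-divider rule, V = 6.92 × 89.60/116.3 = 5.331 V.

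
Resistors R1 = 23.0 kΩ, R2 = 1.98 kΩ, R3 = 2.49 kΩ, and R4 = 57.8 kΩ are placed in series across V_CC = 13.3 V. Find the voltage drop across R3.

V ≈ 0.388 V

Series total: ΣR = 23.0 + 1.98 + 2.49 + 57.8 = 85.27 kΩ.
Voltage divider: V = V_CC · (2.490 / 85.27) = 13.3 × 0.02920 = 0.3884 V.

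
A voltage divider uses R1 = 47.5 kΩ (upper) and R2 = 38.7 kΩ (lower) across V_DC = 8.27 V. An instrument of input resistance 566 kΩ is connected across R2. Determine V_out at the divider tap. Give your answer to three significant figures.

V_out ≈ 3.58 V

R2 ‖ R_L = (38.7 × 566)/(38.7 + 566) = 36.22 kΩ.
Then V_out = V_DC · R2'/(R1 + R2') = 8.27 × 36.22/83.72 = 3.578 V.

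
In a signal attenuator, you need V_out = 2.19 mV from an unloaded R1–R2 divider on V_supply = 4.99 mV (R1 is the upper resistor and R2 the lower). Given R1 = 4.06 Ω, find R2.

Required fraction k = V_out/V_supply = 0.4389.
R2 = R1 · 0.4389/(1 − 0.4389) = 3.175 Ω.

R2 ≈ 3.18 Ω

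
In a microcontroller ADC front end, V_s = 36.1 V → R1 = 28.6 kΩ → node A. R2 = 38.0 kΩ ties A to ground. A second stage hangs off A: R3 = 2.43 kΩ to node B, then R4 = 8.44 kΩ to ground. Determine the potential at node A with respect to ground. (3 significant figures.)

The second stage (R3 + R4 = 10.87 kΩ) loads node A in parallel with R2.
R2 ‖ (R3+R4) = 8.452 kΩ.
So V_A = 36.1 × 0.2281 = 8.235 V.

V_A ≈ 8.24 V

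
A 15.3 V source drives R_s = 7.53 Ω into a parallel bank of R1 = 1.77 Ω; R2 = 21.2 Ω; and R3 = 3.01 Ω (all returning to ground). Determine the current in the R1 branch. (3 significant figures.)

Parallel bank: R_p = 1/(1/1.77 + 1/21.2 + 1/3.01) = 1.059 Ω.
V_A by voltage divider: V_A = 15.3 × 1.059/(7.53 + 1.059) = 1.886 V.
I(R1) = V_A / R1 = 1.886/1.77 = 1.066 A.

I ≈ 1.07 A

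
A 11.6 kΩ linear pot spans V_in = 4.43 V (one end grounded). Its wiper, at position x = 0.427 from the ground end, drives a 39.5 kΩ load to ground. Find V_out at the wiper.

The pot divides into 6.647 kΩ above the wiper and 4.953 kΩ below.
R_L loads the lower segment: effective lower R = 4.401 kΩ.
Then V_out = V_in · 4.401/(6.647 + 4.401) = 1.765 V.
(Unloaded: V_out = x·V_in = 1.89 V.)

V_out ≈ 1.76 V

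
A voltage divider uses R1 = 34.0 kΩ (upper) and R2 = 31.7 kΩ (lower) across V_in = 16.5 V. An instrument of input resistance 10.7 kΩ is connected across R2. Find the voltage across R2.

First combine the lower leg with the load: R2 ‖ R_L = 8.000 kΩ.
Then V_out = V_in · R2'/(R1 + R2') = 16.5 × 8.000/42.00 = 3.143 V.

V_out ≈ 3.14 V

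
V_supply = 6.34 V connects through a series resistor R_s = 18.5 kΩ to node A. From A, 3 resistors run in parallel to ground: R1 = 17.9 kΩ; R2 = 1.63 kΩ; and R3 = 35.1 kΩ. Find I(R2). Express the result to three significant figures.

I ≈ 0.280 mA

Parallel bank: R_p = 1/(1/17.9 + 1/1.63 + 1/35.1) = 1.433 kΩ.
V_A by voltage divider: V_A = 6.34 × 1.433/(18.5 + 1.433) = 0.4558 V.
I(R2) = V_A / R2 = 0.4558/1.63 = 0.2796 mA.
(Check via current divider: I_total = 0.3181 mA; share G_k/ΣG = 0.8791 → same result.)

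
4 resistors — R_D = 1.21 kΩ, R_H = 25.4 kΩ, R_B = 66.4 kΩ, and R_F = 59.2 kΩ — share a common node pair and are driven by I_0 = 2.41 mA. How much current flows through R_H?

I ≈ 0.106 mA

ΣG = 1/1.21 + 1/25.4 + 1/66.4 + 1/59.2 = 0.8978.
By the current-divider rule, I = I_0 · G_k/ΣG = 2.41 × 0.04385 = 0.1057 mA.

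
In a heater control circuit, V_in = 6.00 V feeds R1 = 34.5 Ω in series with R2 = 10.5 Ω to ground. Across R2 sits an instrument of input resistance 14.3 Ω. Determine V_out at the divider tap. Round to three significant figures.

R2 ‖ R_L = (10.5 × 14.3)/(10.5 + 14.3) = 6.054 Ω.
Then V_out = V_in · R2'/(R1 + R2') = 6.00 × 6.054/40.55 = 0.8957 V.

V_out ≈ 0.896 V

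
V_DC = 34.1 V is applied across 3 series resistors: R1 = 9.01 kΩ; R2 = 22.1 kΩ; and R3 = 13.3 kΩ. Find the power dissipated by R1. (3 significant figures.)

The common current is I = 34.1/44.41 = 0.7678 mA.
P(R1) = I²·R1 = (0.7678)² × 9.01 = 5.312 mW.

P ≈ 5.31 mW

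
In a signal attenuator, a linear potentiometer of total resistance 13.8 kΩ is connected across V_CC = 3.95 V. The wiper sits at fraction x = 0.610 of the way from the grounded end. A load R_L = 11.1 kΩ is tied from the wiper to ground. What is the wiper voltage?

Lower segment x·R_p = 8.418 kΩ; upper segment (1−x)·R_p = 5.382 kΩ.
(x·R_p) ‖ R_L = 4.787 kΩ.
V_out = 3.95 × 4.787/(5.382 + 4.787) = 1.860 V.

V_out ≈ 1.86 V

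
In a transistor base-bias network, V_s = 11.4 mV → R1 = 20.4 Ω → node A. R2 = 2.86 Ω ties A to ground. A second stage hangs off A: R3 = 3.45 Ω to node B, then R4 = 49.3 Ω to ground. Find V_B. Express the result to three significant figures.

Looking into the second stage from A: R3 + R4 = 52.75 Ω appears in parallel with R2.
Effective lower resistance at A: R2 ‖ 52.75 = 2.713 Ω.
V_A = 11.4 × 2.713/(20.4 + 2.713) = 1.338 mV.
Then the unloaded second divider: V_B = V_A × R4/(R3+R4) = 1.338 × 0.9346 = 1.251 mV.

V_B ≈ 1.25 mV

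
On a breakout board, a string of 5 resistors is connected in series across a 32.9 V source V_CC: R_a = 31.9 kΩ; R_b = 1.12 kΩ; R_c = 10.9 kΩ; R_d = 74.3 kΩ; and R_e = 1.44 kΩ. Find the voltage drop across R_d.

V ≈ 20.4 V

Total series resistance ΣR = 31.9 + 1.12 + 10.9 + 74.3 + 1.44 = 119.7 kΩ.
Voltage divider: V = V_CC · (74.30 / 119.7) = 32.9 × 0.6209 = 20.43 V.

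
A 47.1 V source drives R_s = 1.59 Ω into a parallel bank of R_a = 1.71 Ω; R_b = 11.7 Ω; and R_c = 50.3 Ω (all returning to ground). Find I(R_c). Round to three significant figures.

I ≈ 0.446 A

Parallel bank: R_p = 1/(1/1.71 + 1/11.7 + 1/50.3) = 1.449 Ω.
Node voltage V_A = V_CC · R_p/(R_s + R_p) = 47.1 × 0.4768 = 22.46 V.
I(R_c) = V_A / R_c = 22.46/50.3 = 0.4465 A.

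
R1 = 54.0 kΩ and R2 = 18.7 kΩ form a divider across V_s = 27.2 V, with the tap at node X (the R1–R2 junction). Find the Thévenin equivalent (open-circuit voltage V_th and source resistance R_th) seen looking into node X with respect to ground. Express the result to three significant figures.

V_th ≈ 7.00 V, R_th ≈ 13.9 kΩ

Open-circuit (no load on X): V_th = V_s · R2/(R1 + R2) = 27.2 × 18.7/(54.00 + 18.7) = 6.996 V.
Zeroing V_s shorts the top of R1 to ground, so R_th = R1 ‖ R2 = 13.89 kΩ.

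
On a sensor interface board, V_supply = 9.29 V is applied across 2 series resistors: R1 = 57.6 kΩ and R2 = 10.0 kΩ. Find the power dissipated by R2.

P ≈ 0.189 mW

The common current is I = 9.29/67.60 = 0.1374 mA.
P(R2) = I²·R2 = (0.1374)² × 10.0 = 0.1889 mW.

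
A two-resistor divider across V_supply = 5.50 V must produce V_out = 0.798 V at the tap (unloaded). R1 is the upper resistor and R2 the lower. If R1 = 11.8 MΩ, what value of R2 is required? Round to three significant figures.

V_out/V_supply = R2/(R1+R2) = 0.1451.
So R2 = R1 · V_out/(V_supply − V_out) = 11.8 × 0.798/(5.50 − 0.798) = 11.8 × 0.1697 = 2.003 MΩ.

R2 ≈ 2.00 MΩ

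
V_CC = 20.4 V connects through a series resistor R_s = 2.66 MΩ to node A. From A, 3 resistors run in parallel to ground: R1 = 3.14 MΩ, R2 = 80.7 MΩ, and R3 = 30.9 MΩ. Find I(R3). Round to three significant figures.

I ≈ 0.336 µA

Combine the parallel branches: R_p = (1/3.14 + 1/80.7 + 1/30.9)⁻¹ = 2.753 MΩ.
V_A by voltage divider: V_A = 20.4 × 2.753/(2.66 + 2.753) = 10.38 V.
I(R3) = V_A / R3 = 10.38/30.9 = 0.3358 µA.
(Equivalently: I_total = 3.769 µA, then current-divider fraction G_k/ΣG = 0.08910.)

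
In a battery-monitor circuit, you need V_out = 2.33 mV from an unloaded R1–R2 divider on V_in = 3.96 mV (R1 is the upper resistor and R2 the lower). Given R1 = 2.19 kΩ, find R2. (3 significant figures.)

R2 ≈ 3.13 kΩ

V_out/V_in = R2/(R1+R2) = 0.5884.
So R2 = R1 · V_out/(V_in − V_out) = 2.19 × 2.33/(3.96 − 2.33) = 2.19 × 1.429 = 3.130 kΩ.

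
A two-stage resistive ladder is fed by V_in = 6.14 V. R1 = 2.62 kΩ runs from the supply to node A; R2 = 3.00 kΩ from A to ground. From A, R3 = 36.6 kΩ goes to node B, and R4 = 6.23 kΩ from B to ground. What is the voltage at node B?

V_B ≈ 0.462 V

Node A sees R2 in parallel with the series input of stage 2, R3 + R4 = 42.83 kΩ.
Effective lower resistance at A: R2 ‖ 42.83 = 2.804 kΩ.
V_A = 6.14 × 2.804/(2.62 + 2.804) = 3.174 V.
Stage 2 is unloaded, so V_B = V_A · R4/(R3+R4) = 3.174 × 6.23/42.83 = 0.4617 V.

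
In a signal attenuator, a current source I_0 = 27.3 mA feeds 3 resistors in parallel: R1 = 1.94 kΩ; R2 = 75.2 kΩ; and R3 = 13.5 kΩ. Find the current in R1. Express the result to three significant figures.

I ≈ 23.3 mA

ΣG = 1/1.94 + 1/75.2 + 1/13.5 = 0.6028.
R1 takes the fraction G_k/ΣG = 0.5155/0.6028 = 0.8551, so I = 27.3 × 0.8551 = 23.34 mA.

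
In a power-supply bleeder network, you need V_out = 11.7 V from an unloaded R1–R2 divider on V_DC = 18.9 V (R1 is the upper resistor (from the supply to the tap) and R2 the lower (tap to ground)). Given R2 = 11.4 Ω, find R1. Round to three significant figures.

R1 ≈ 7.02 Ω

Required fraction k = V_out/V_DC = 0.6190.
Rearranging, R1 = R2·(1−k)/k = 11.4 × 0.6154 = 7.015 Ω.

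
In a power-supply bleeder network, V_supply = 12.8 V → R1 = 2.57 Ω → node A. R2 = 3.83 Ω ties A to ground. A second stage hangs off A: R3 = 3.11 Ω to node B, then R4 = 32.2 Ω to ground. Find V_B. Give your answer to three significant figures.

The second stage (R3 + R4 = 35.31 Ω) loads node A in parallel with R2.
R2 ‖ (R3+R4) = 3.455 Ω.
First divider: V_A = V_supply · 3.455/(2.57 + 3.455) = 7.340 V.
Then the unloaded second divider: V_B = V_A × R4/(R3+R4) = 7.340 × 0.9119 = 6.694 V.

V_B ≈ 6.69 V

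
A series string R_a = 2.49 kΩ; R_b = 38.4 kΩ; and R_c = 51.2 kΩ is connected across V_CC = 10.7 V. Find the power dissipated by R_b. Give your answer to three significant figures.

The common current is I = 10.7/92.09 = 0.1162 mA.
P(R_b) = I²·R_b = (0.1162)² × 38.4 = 0.5184 mW.

P ≈ 0.518 mW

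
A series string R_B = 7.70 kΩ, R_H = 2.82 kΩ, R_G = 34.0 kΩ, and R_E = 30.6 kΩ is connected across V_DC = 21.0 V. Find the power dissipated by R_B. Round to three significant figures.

P ≈ 0.602 mW

ΣR = 75.12 kΩ → I = 21.0/75.12 = 0.2796 mA.
V(R_B) = I·R = 2.153 V; P = V·I = 2.153 × 0.2796 = 0.6018 mW.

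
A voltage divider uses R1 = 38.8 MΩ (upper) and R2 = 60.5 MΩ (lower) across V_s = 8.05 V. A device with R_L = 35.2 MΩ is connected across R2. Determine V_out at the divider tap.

V_out ≈ 2.93 V

The load sits in parallel with R2, giving an effective lower resistance R2' = R2·R_L/(R2+R_L) = 22.25 MΩ.
Voltage divider with the loaded lower leg: V_out = 8.05 × 22.25/(38.8 + 22.25) = 8.05 × 0.3645 = 2.934 V.
(Unloaded it would be 4.90 V; the load pulls it down.)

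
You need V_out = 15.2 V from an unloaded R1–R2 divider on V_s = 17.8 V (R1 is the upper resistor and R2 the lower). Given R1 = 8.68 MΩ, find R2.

R2 ≈ 50.7 MΩ

Required fraction k = V_out/V_s = 0.8539.
So R2 = R1 · V_out/(V_s − V_out) = 8.68 × 15.2/(17.8 − 15.2) = 8.68 × 5.846 = 50.74 MΩ.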